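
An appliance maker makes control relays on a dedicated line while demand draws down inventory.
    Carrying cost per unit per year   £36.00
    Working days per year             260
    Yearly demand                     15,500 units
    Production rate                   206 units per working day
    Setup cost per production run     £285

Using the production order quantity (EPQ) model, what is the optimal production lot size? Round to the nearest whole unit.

588 units

Daily demand d = 15,500/260 = 59.615; p = 206; 1 − d/p = 0.71060
EPQ = √(2DS / (H(1 − d/p)))
    = √(2 × 15,500 × 285 / (36 × 0.71060)) ≈ 587.68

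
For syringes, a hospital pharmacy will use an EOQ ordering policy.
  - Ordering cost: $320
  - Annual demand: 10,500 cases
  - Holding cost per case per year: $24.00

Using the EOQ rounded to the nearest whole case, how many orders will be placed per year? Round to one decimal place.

19.8 orders per year

2DS/H = 2·10,500·320/24 = 280,000.00
EOQ = √280,000.00 ≈ 529.15 → Q = 529
Orders per year = D/Q = 10,500 / 529 = 19.849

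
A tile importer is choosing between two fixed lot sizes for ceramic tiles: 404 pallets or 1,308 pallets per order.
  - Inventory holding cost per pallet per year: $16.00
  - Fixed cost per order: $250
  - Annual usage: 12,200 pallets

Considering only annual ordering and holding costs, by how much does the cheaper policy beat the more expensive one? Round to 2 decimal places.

$2,014.30

TC(Q) = (D/Q)S + (Q/2)H
TC(404) = (12,200/404)×250 + (404/2)×16 = $10,781.50
TC(1,308) = (12,200/1,308)×250 + (1,308/2)×16 = $12,795.80
|ΔTC| = |$10,781.50 − $12,795.80| = $2,014.30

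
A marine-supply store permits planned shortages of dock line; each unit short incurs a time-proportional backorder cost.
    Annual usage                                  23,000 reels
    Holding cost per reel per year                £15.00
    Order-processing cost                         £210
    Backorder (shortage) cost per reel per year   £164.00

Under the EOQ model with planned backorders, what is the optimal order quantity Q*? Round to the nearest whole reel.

Q* = √(2DS/H) · √((H + b)/b)
   = √(2 × 23,000 × 210 / 15) · √((15 + 164) / 164)
   = 802.496 × 1.0447 ≈ 838.39

838 reels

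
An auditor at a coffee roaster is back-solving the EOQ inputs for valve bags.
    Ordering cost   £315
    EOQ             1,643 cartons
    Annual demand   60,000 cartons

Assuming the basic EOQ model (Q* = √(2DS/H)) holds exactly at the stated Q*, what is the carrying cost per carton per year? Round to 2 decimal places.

£14.00

Since Q* = (2DS/H)^½, squaring gives Q*²·H = 2DS.
H = 2DS / Q² = 2 × 60,000 × 315 / 1,643² = 14.0029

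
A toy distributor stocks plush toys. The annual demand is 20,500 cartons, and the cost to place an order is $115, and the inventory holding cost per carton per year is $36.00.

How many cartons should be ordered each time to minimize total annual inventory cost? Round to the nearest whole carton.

362 cartons

Optimal lot size Q* = (2 × 20,500 × $115 / $36)^½ ≈ 361.90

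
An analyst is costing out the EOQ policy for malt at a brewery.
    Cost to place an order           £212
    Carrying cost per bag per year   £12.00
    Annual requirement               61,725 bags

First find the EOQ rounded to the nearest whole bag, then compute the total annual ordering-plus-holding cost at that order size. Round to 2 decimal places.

£17,721.65

2DS/H = 2·61,725·212/12 = 2,180,950.00
EOQ = √2,180,950.00 ≈ 1,476.80 → Q = 1,477 bags
Ordering: D/Q × S = 61,725/1,477 × £212 = £8,859.65
Holding:  Q/2 × H = 1,477/2 × £12 = £8,862.00
Total = £8,859.65 + £8,862.00 = £17,721.65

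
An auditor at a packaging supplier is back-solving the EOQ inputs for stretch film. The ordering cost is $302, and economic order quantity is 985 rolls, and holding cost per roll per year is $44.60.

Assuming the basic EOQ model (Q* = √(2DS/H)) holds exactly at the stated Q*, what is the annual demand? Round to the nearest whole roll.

Since Q* = (2DS/H)^½, squaring gives Q*²·H = 2DS.
D = Q²H / (2S) = 985² × 44.6 / (2 × 302) = 71,642.44

71,642 rolls per year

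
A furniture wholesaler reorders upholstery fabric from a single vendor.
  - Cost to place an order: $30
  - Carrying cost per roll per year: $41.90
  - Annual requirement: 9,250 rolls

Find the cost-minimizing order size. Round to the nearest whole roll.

115 rolls

2DS/H = 2·9,250·30/41.9 = 13,245.82
EOQ = √13,245.82 ≈ 115.09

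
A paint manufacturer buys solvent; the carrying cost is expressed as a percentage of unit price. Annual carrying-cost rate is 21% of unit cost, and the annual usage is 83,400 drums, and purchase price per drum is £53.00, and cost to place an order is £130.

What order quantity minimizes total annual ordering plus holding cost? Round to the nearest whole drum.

1,396 drums

Carrying cost H = £53 × 21% = £11.1300/drum/yr
2DS/H = 2·83,400·130/11.13 = 1,948,247.98
EOQ = √1,948,247.98 ≈ 1,395.80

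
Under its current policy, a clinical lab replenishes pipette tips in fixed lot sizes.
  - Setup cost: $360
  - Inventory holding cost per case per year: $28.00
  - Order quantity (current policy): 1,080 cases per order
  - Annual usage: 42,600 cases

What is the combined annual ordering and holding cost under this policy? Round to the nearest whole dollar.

$29,320

Ordering: D/Q × S = 42,600/1,080 × $360 = $14,200.00
Holding:  Q/2 × H = 1,080/2 × $28 = $15,120.00
Total = $14,200.00 + $15,120.00 = $29,320.00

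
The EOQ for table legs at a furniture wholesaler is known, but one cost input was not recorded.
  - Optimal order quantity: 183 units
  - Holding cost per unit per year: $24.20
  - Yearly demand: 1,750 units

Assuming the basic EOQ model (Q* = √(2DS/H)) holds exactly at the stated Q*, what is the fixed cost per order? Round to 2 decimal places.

Since Q* = (2DS/H)^½, squaring gives Q*²·H = 2DS.
S = Q²H / (2D) = 183² × 24.2 / (2 × 1,750) = 231.5525

$231.55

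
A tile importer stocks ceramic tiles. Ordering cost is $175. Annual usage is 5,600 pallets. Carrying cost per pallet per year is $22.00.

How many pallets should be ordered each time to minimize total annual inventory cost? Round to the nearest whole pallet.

Q* = √(2·D·S / H) = √(2·5,600·175 / 22) = √89,090.9 ≈ 298.48

298 pallets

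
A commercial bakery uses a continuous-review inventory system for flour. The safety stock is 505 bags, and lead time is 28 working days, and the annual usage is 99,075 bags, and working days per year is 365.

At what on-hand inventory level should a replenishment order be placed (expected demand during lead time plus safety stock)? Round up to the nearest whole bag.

8,106 bags

Daily demand d = 99,075 / 365 = 271.438 bags/day
Demand during lead time = 271.438 × 28 = 7,600.27
Reorder point = 7,600.27 + 505 = 8,105.27 → round up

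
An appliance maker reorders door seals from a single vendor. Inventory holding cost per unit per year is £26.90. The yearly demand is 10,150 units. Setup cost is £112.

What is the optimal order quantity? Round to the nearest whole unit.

291 units

EOQ = √(2DS/H) = √(2 × 10,150 × 112 / 26.9)
    = √(84,520.45) ≈ 290.72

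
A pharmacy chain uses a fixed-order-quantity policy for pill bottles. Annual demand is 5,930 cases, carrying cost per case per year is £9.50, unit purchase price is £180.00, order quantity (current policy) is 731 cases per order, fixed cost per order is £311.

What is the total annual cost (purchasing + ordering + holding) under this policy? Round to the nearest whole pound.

Ordering: D/Q × S = 5,930/731 × £311 = £2,522.89
Holding:  Q/2 × H = 731/2 × £9.5 = £3,472.25
Purchase cost = D·C = 5,930 × 180 = £1,067,400.00
Total = £2,522.89 + £3,472.25 + £1,067,400.00 = £1,073,395.14

£1,073,395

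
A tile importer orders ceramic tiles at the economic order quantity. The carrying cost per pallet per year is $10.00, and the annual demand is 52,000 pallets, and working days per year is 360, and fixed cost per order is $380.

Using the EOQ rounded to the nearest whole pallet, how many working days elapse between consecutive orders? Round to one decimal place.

13.8 days

2DS/H = 2·52,000·380/10 = 3,952,000.00
EOQ = √3,952,000.00 ≈ 1,987.96 → Q = 1,988 pallets
Cycle time = (working days × Q)/D = (360 × 1,988) / 52,000 = 13.763 days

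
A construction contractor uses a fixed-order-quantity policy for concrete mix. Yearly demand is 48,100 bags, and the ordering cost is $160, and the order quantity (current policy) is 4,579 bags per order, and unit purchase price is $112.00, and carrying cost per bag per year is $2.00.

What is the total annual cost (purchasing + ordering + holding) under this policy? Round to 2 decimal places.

$5,393,459.72

Annual ordering cost = (D/Q)·S = (48,100/4,579) × 160 = $1,680.72
Annual holding cost  = (Q/2)·H = (4,579/2) × 2 = $4,579.00
Purchase cost = D·C = 48,100 × 112 = $5,387,200.00
Total = $1,680.72 + $4,579.00 + $5,387,200.00 = $5,393,459.72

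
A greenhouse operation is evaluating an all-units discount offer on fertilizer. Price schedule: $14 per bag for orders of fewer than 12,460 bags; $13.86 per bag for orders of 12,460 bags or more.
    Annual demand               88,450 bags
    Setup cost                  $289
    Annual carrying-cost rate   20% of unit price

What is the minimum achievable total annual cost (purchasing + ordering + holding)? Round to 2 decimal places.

$1,245,238.09

H₁ = 20%×$14 = $2.8000;  H₂ = 20%×$13.86 = $2.7720
EOQ₁ = √(2×88,450×289/2.8000) = 4,273.01  (< 12,460, feasible at tier 1)
EOQ₂ = √(2×88,450×289/2.7720) = 4,294.54  (< 12,460 → use Q = 12,460 at tier-2 price)
TC(tier 1 (EOQ₁), Q≈4,273.0) = $1,250,264.43
TC(tier 2, Q≈12,460.0) = $1,245,238.09
Minimum at tier 2: $1,245,238.09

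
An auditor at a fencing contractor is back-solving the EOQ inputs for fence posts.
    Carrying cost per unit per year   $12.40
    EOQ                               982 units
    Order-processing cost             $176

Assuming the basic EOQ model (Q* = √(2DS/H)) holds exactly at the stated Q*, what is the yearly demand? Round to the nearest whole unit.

33,971 units per year

From Q* = √(2DS/H) ⇒ Q*² = 2DS/H.
D = Q²H / (2S) = 982² × 12.4 / (2 × 176) = 33,970.50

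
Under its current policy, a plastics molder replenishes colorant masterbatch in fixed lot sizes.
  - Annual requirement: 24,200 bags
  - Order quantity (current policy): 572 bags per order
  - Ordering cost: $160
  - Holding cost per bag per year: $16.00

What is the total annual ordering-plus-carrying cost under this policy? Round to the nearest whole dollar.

Orders/yr = 24,200/572 = 42.308; ordering cost = 42.308 × $160 = $6,769.23
Average inventory = 572/2 = 286; holding cost = 286 × $16 = $4,576.00
Total = $6,769.23 + $4,576.00 = $11,345.23

$11,345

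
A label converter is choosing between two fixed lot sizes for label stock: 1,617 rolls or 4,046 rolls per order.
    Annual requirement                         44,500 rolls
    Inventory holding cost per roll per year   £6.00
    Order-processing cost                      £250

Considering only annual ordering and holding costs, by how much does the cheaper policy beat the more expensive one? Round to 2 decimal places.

£3,156.60

Annual cost at Q: ordering D·S/Q plus holding Q·H/2.
TC(1,617) = (44,500/1,617)×250 + (1,617/2)×6 = £11,731.02
TC(4,046) = (44,500/4,046)×250 + (4,046/2)×6 = £14,887.63
|ΔTC| = |£11,731.02 − £14,887.63| = £3,156.60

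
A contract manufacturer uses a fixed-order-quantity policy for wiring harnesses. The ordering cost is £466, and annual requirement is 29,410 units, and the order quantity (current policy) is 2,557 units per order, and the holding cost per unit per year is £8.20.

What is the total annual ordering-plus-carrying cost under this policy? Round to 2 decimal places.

£15,843.52

Orders/yr = 29,410/2,557 = 11.502; ordering cost = 11.502 × £466 = £5,359.82
Average inventory = 2,557/2 = 1278.5; holding cost = 1278.5 × £8.2 = £10,483.70
Total = £5,359.82 + £10,483.70 = £15,843.52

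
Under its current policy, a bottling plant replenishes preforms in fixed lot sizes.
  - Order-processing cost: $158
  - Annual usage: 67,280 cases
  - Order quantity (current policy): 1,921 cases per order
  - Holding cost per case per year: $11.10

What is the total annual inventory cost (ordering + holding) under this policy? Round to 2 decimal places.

$16,195.25

Orders/yr = 67,280/1,921 = 35.023; ordering cost = 35.023 × $158 = $5,533.70
Average inventory = 1,921/2 = 960.5; holding cost = 960.5 × $11.1 = $10,661.55
Total = $5,533.70 + $10,661.55 = $16,195.25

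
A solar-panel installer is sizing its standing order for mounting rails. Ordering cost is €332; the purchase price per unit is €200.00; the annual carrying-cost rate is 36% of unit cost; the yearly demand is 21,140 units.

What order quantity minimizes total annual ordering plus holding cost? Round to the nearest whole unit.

Holding cost per unit per year: H = 36% × €200 = €72.0000
Q* = √(2·D·S / H) = √(2·21,140·332 / 72) = √194,957.8 ≈ 441.54

442 units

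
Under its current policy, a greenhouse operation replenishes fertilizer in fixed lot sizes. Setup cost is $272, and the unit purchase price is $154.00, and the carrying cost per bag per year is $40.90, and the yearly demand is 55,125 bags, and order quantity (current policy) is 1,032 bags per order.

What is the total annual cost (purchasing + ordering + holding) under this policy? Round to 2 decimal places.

Annual ordering cost = (D/Q)·S = (55,125/1,032) × 272 = $14,529.07
Annual holding cost  = (Q/2)·H = (1,032/2) × 40.9 = $21,104.40
Purchase cost = D·C = 55,125 × 154 = $8,489,250.00
Total = $14,529.07 + $21,104.40 + $8,489,250.00 = $8,524,883.47

$8,524,883.47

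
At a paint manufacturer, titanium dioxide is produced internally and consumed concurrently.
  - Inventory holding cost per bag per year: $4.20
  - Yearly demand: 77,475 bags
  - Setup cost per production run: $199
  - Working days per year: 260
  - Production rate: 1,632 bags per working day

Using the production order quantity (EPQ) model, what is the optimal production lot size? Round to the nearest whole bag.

2,997 bags

Daily demand d = 77,475/260 = 297.981; p = 1632; 1 − d/p = 0.81741
EPQ = √(2DS / (H(1 − d/p)))
    = √(2 × 77,475 × 199 / (4.2 × 0.81741)) ≈ 2,996.93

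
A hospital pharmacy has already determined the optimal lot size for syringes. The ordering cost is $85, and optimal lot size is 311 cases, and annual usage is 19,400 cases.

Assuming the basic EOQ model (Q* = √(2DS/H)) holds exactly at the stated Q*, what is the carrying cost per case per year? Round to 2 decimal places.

EOQ relation: Q² = 2DS/H, so rearrange for the unknown.
H = 2DS / Q² = 2 × 19,400 × 85 / 311² = 34.0981

$34.10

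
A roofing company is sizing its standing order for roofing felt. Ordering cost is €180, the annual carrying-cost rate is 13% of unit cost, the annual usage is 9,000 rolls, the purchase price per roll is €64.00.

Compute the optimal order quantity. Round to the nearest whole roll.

624 rolls

Holding cost per roll per year: H = 13% × €64 = €8.3200
Q* = √(2·D·S / H) = √(2·9,000·180 / 8.32) = √389,423.1 ≈ 624.04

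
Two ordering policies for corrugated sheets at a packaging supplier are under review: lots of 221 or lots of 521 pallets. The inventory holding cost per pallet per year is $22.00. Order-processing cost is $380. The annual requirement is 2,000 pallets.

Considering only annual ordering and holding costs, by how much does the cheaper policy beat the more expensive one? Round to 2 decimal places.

$1,319.82

For each Q, cost = (D/Q)·S + (Q/2)·H.
TC(221) = (2,000/221)×380 + (221/2)×22 = $5,869.91
TC(521) = (2,000/521)×380 + (521/2)×22 = $7,189.73
Cheaper: Q = 221.  Difference = $1,319.82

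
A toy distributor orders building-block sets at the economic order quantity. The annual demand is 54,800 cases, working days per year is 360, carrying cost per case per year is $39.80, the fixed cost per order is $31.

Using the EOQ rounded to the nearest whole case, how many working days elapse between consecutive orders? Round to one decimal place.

1.9 days

2DS/H = 2·54,800·31/39.8 = 85,366.83
EOQ = √85,366.83 ≈ 292.18 → Q = 292 cases
T = Q/D × 360 days = 292/54,800 × 360 = 1.918 days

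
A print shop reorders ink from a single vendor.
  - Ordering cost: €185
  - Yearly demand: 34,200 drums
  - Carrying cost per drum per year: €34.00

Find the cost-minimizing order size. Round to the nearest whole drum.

Q* = √(2·D·S / H) = √(2·34,200·185 / 34) = √372,176.5 ≈ 610.06

610 drums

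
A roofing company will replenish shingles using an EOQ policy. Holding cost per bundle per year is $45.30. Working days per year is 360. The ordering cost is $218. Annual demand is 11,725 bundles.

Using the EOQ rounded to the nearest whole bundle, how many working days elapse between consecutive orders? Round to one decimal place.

EOQ = √(2DS/H) = √(2 × 11,725 × 218 / 45.3)
    = √(112,849.89) ≈ 335.93 → Q = 336 bundles
Days between orders = 360 / (D/Q) = 360 / 34.896 ≈ 10.316

10.3 days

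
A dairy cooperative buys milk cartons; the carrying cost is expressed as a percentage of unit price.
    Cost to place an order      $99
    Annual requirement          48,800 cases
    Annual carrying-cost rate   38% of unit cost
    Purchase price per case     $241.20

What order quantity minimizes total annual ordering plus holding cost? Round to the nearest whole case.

Holding cost per case per year: H = 38% × $241.2 = $91.6560
Optimal lot size Q* = (2 × 48,800 × $99 / $91.656)^½ ≈ 324.68

325 cases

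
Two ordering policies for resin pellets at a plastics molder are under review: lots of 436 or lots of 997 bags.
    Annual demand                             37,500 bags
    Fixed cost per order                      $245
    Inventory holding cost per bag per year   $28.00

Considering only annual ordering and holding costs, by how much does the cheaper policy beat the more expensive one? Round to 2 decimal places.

$4,003.10

TC(Q) = (D/Q)S + (Q/2)H
TC(436) = (37,500/436)×245 + (436/2)×28 = $27,176.25
TC(997) = (37,500/997)×245 + (997/2)×28 = $23,173.15
|ΔTC| = |$27,176.25 − $23,173.15| = $4,003.10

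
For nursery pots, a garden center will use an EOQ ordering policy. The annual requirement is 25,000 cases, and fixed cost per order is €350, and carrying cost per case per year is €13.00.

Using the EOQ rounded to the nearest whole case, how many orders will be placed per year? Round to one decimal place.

21.6 orders per year

Q* = √(2·D·S / H) = √(2·25,000·350 / 13) = √1,346,153.8 ≈ 1,160.24 → Q = 1,160
N = D/Q = 25,000/1,160 ≈ 21.552 orders/yr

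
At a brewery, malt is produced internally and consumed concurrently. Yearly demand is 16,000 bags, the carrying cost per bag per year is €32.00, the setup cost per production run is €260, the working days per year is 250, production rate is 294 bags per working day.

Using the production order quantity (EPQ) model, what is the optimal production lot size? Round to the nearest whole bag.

d = 16,000/250 = 64.0000 bags/day;  effective holding cost H(1 − d/p) = 32·(1 − 64.0000/294) = 25.03401
Q* = √(2DS / H_eff) = √(2·16,000·260 / 25.03401) ≈ 576.50

576 bags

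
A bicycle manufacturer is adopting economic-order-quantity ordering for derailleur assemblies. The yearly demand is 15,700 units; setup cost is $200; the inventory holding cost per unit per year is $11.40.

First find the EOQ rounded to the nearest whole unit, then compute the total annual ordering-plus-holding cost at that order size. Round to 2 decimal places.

Optimal lot size Q* = (2 × 15,700 × $200 / $11.4)^½ ≈ 742.21 → Q = 742 units
Ordering: D/Q × S = 15,700/742 × $200 = $4,231.81
Holding:  Q/2 × H = 742/2 × $11.4 = $4,229.40
Total = $4,231.81 + $4,229.40 = $8,461.21

$8,461.21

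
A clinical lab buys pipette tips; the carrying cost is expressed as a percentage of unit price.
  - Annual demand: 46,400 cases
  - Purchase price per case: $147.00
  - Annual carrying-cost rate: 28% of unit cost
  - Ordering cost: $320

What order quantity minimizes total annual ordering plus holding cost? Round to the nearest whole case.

849 cases

Carrying cost H = $147 × 28% = $41.1600/case/yr
EOQ = √(2DS/H) = √(2 × 46,400 × 320 / 41.16)
    = √(721,477.16) ≈ 849.40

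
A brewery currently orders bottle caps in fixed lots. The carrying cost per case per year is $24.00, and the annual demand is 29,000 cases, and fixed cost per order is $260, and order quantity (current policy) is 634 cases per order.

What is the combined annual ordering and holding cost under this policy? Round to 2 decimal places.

$19,500.74

Ordering: D/Q × S = 29,000/634 × $260 = $11,892.74
Holding:  Q/2 × H = 634/2 × $24 = $7,608.00
Total = $11,892.74 + $7,608.00 = $19,500.74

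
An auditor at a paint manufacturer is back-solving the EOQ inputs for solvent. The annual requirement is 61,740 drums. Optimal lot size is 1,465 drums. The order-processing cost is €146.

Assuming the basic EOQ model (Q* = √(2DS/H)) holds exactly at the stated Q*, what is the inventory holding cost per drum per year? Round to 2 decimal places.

EOQ relation: Q² = 2DS/H, so rearrange for the unknown.
H = 2DS / Q² = 2 × 61,740 × 146 / 1,465² = 8.3999

€8.40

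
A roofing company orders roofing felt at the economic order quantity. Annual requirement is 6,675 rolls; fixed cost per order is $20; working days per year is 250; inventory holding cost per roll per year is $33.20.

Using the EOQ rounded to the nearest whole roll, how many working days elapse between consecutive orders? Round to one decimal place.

3.4 days

2DS/H = 2·6,675·20/33.2 = 8,042.17
EOQ = √8,042.17 ≈ 89.68 → Q = 90 rolls
Cycle time = (working days × Q)/D = (250 × 90) / 6,675 = 3.371 days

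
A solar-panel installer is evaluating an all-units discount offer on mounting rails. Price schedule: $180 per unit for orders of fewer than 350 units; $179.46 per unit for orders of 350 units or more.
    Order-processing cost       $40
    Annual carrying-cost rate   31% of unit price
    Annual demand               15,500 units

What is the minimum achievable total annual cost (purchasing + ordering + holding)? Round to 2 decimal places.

H₁ = 31%×$180 = $55.8000;  H₂ = 31%×$179.46 = $55.6326
EOQ₁ = √(2×15,500×40/55.8000) = 149.07  (< 350, feasible at tier 1)
EOQ₂ = √(2×15,500×40/55.6326) = 149.30  (< 350 → use Q = 350 at tier-2 price)
TC(tier 1 (EOQ₁), Q≈149.1) = $2,798,318.17
TC(tier 2, Q≈350.0) = $2,793,137.13
Minimum at tier 2: $2,793,137.13

$2,793,137.13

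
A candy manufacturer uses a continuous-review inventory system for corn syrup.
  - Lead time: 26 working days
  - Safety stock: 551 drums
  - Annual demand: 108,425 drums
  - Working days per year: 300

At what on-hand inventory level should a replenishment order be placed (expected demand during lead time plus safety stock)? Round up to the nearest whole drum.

Daily demand d = 108,425 / 300 = 361.417 drums/day
Demand during lead time = 361.417 × 26 = 9,396.83
Reorder point = 9,396.83 + 551 = 9,947.83 → round up

9,948 drums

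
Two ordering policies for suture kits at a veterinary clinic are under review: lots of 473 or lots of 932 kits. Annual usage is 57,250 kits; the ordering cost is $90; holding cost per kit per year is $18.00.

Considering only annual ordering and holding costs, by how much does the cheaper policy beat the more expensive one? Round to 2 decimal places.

$1,233.80

TC(Q) = (D/Q)S + (Q/2)H
TC(473) = (57,250/473)×90 + (473/2)×18 = $15,150.23
TC(932) = (57,250/932)×90 + (932/2)×18 = $13,916.43
|ΔTC| = |$15,150.23 − $13,916.43| = $1,233.80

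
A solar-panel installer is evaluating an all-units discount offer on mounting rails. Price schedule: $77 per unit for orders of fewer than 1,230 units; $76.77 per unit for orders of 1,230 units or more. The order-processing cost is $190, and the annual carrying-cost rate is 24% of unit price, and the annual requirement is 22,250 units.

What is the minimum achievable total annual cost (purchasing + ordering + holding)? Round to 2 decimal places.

H₁ = 24%×$77 = $18.4800;  H₂ = 24%×$76.77 = $18.4248
EOQ₁ = √(2×22,250×190/18.4800) = 676.40  (< 1,230, feasible at tier 1)
EOQ₂ = √(2×22,250×190/18.4248) = 677.42  (< 1,230 → use Q = 1,230 at tier-2 price)
TC(tier 1 (EOQ₁), Q≈676.4) = $1,725,749.94
TC(tier 2, Q≈1,230.0) = $1,722,900.74
Minimum at tier 2: $1,722,900.74

$1,722,900.74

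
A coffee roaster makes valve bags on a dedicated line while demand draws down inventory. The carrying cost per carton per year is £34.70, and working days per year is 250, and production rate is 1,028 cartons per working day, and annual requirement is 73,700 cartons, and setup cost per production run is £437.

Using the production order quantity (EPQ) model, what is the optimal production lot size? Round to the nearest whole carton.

d = 73,700/250 = 294.8000 cartons/day;  effective holding cost H(1 − d/p) = 34.7·(1 − 294.8000/1028) = 24.74907
Q* = √(2DS / H_eff) = √(2·73,700·437 / 24.74907) ≈ 1,613.28

1,613 cartons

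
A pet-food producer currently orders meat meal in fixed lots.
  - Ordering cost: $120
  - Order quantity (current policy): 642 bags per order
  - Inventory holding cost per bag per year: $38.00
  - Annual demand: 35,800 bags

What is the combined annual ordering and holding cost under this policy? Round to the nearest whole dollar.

$18,890

Orders/yr = 35,800/642 = 55.763; ordering cost = 55.763 × $120 = $6,691.59
Average inventory = 642/2 = 321; holding cost = 321 × $38 = $12,198.00
Total = $6,691.59 + $12,198.00 = $18,889.59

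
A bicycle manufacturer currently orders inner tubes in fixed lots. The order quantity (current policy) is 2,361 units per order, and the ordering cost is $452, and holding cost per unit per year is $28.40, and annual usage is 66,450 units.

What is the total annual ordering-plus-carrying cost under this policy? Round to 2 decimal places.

Orders/yr = 66,450/2,361 = 28.145; ordering cost = 28.145 × $452 = $12,721.47
Average inventory = 2,361/2 = 1180.5; holding cost = 1180.5 × $28.4 = $33,526.20
Total = $12,721.47 + $33,526.20 = $46,247.67

$46,247.67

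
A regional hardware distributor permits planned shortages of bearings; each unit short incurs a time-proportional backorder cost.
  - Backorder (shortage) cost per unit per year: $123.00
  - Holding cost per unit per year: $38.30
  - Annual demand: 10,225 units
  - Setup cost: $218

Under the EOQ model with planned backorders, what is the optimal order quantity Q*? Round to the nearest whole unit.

391 units

Basic EOQ = √(2·10,225·218/38.3) = 341.174
Backorder adjustment √((H+b)/b) = √((38.3+123)/123) = 1.1452
Q* = 341.174 × 1.1452 ≈ 390.70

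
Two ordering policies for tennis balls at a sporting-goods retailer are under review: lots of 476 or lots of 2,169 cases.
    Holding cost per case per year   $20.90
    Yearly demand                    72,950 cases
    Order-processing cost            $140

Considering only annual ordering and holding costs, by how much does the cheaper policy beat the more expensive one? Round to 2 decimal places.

For each Q, cost = (D/Q)·S + (Q/2)·H.
TC(476) = (72,950/476)×140 + (476/2)×20.9 = $26,430.08
TC(2,169) = (72,950/2,169)×140 + (2,169/2)×20.9 = $27,374.67
|ΔTC| = |$26,430.08 − $27,374.67| = $944.59

$944.59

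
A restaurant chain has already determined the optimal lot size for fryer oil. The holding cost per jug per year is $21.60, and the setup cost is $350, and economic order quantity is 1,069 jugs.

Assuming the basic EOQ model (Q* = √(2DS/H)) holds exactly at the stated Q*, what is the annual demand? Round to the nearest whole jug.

Since Q* = (2DS/H)^½, squaring gives Q*²·H = 2DS.
D = Q²H / (2S) = 1,069² × 21.6 / (2 × 350) = 35,262.34

35,262 jugs per year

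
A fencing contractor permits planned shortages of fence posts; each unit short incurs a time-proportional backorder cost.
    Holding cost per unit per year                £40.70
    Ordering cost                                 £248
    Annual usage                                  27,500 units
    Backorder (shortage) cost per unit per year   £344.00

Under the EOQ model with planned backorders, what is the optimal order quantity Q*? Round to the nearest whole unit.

612 units

Q* = √(2DS/H) · √((H + b)/b)
   = √(2 × 27,500 × 248 / 40.7) · √((40.7 + 344) / 344)
   = 578.909 × 1.0575 ≈ 612.20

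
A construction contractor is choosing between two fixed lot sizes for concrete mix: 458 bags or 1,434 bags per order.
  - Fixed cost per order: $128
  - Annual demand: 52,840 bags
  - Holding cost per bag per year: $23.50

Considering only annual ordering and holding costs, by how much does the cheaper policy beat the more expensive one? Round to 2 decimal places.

TC(Q) = (D/Q)S + (Q/2)H
TC(458) = (52,840/458)×128 + (458/2)×23.5 = $20,149.01
TC(1,434) = (52,840/1,434)×128 + (1,434/2)×23.5 = $21,566.04
|ΔTC| = |$20,149.01 − $21,566.04| = $1,417.03

$1,417.03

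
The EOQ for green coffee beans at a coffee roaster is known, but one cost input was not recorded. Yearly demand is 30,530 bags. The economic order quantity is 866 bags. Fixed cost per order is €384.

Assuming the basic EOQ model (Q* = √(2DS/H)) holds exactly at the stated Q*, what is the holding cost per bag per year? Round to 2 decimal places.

From Q* = √(2DS/H) ⇒ Q*² = 2DS/H.
H = 2DS / Q² = 2 × 30,530 × 384 / 866² = 31.2646

€31.26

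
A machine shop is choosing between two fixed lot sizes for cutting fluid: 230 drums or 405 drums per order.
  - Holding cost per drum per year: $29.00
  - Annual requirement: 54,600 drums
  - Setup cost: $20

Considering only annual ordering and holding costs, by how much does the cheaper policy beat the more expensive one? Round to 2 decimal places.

$485.97

Annual cost at Q: ordering D·S/Q plus holding Q·H/2.
TC(230) = (54,600/230)×20 + (230/2)×29 = $8,082.83
TC(405) = (54,600/405)×20 + (405/2)×29 = $8,568.80
Lots of 230 are cheaper by $485.97.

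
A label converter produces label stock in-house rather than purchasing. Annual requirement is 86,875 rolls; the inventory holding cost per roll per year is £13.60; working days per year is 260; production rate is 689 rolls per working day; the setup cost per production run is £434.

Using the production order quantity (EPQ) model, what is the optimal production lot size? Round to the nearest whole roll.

3,281 rolls

Daily demand d = 86,875/260 = 334.135; p = 689; 1 − d/p = 0.51504
EPQ = √(2DS / (H(1 − d/p)))
    = √(2 × 86,875 × 434 / (13.6 × 0.51504)) ≈ 3,281.07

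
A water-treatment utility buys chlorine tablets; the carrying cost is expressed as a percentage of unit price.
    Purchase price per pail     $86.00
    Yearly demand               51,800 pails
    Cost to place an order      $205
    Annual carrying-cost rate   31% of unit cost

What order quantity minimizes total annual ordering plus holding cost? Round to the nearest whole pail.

893 pails

Holding cost per pail per year: H = 31% × $86 = $26.6600
2DS/H = 2·51,800·205/26.66 = 796,624.16
EOQ = √796,624.16 ≈ 892.54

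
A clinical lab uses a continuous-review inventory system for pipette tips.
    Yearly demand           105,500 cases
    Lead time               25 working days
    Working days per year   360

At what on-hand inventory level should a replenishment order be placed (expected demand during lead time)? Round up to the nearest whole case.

7,327 cases

Daily demand d = 105,500 / 360 = 293.056 cases/day
Demand during lead time = 293.056 × 25 = 7,326.39
Reorder point = 7,326.39 → round up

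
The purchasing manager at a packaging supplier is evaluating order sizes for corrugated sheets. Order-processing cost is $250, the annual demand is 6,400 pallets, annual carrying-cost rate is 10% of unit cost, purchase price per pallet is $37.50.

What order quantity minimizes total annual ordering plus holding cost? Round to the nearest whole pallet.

Carrying cost H = $37.5 × 10% = $3.7500/pallet/yr
EOQ = √(2DS/H) = √(2 × 6,400 × 250 / 3.75)
    = √(853,333.33) ≈ 923.76

924 pallets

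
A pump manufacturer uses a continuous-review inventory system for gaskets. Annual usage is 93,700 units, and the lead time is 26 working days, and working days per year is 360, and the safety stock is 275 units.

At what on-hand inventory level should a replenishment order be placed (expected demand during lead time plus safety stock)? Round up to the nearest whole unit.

Daily demand d = 93,700 / 360 = 260.278 units/day
Demand during lead time = 260.278 × 26 = 6,767.22
Reorder point = 6,767.22 + 275 = 7,042.22 → round up

7,043 units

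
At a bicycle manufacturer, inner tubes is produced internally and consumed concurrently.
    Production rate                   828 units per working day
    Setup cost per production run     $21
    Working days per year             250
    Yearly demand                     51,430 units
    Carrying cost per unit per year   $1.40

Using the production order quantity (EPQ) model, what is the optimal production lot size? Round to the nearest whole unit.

1,433 units

d = 51,430/250 = 205.7200 units/day;  effective holding cost H(1 − d/p) = 1.4·(1 − 205.7200/828) = 1.05216
Q* = √(2DS / H_eff) = √(2·51,430·21 / 1.05216) ≈ 1,432.82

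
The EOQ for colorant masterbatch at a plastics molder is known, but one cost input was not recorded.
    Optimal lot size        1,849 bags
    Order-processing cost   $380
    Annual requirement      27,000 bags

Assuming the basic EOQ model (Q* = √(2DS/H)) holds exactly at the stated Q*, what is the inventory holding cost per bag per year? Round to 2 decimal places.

$6.00

From Q* = √(2DS/H) ⇒ Q*² = 2DS/H.
H = 2DS / Q² = 2 × 27,000 × 380 / 1,849² = 6.0021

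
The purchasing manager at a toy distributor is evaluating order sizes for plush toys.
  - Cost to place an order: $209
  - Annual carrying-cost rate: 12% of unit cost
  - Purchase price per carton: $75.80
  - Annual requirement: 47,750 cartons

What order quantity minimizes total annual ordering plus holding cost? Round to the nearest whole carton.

1,481 cartons

Carrying cost H = $75.8 × 12% = $9.0960/carton/yr
EOQ = √(2DS/H) = √(2 × 47,750 × 209 / 9.096)
    = √(2,194,316.18) ≈ 1,481.32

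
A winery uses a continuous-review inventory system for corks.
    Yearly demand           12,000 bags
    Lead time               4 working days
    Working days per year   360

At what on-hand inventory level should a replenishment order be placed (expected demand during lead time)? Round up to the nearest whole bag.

134 bags

Daily demand d = 12,000 / 360 = 33.333 bags/day
Demand during lead time = 33.333 × 4 = 133.33
Reorder point = 133.33 → round up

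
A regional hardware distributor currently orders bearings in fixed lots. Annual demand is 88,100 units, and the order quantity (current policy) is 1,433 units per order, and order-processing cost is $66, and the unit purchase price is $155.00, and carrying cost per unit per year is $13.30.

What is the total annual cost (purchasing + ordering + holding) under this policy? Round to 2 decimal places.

Orders/yr = 88,100/1,433 = 61.479; ordering cost = 61.479 × $66 = $4,057.64
Average inventory = 1,433/2 = 716.5; holding cost = 716.5 × $13.3 = $9,529.45
Purchase cost = D·C = 88,100 × 155 = $13,655,500.00
Total = $4,057.64 + $9,529.45 + $13,655,500.00 = $13,669,087.09

$13,669,087.09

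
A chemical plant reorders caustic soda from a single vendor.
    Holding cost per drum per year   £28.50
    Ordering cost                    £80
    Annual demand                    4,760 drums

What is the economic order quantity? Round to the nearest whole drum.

163 drums

Q* = √(2·D·S / H) = √(2·4,760·80 / 28.5) = √26,722.8 ≈ 163.47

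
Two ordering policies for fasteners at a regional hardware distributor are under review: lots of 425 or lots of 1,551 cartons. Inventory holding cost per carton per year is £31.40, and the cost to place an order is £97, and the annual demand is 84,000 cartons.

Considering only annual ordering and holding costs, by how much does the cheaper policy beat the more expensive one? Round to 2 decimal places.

£3,759.82

TC(Q) = (D/Q)S + (Q/2)H
TC(425) = (84,000/425)×97 + (425/2)×31.4 = £25,844.26
TC(1,551) = (84,000/1,551)×97 + (1,551/2)×31.4 = £29,604.08
Cheaper: Q = 425.  Difference = £3,759.82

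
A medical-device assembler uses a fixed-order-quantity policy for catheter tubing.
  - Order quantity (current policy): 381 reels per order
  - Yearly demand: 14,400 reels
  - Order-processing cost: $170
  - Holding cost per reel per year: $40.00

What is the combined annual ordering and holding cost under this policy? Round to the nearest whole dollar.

$14,045

Ordering: D/Q × S = 14,400/381 × $170 = $6,425.20
Holding:  Q/2 × H = 381/2 × $40 = $7,620.00
Total = $6,425.20 + $7,620.00 = $14,045.20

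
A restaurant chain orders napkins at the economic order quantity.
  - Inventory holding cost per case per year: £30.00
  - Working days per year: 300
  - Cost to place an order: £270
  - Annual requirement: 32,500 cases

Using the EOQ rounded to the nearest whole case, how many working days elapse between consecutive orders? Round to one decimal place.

Q* = √(2·D·S / H) = √(2·32,500·270 / 30) = √585,000.0 ≈ 764.85 → Q = 765 cases
Cycle time = (working days × Q)/D = (300 × 765) / 32,500 = 7.062 days

7.1 days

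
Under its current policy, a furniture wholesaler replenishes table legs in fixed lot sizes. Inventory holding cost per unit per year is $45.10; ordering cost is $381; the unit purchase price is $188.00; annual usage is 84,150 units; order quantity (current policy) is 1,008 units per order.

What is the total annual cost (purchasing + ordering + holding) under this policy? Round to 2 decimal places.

$15,874,737.10

Orders/yr = 84,150/1,008 = 83.482; ordering cost = 83.482 × $381 = $31,806.70
Average inventory = 1,008/2 = 504; holding cost = 504 × $45.1 = $22,730.40
Purchase cost = D·C = 84,150 × 188 = $15,820,200.00
Total = $31,806.70 + $22,730.40 + $15,820,200.00 = $15,874,737.10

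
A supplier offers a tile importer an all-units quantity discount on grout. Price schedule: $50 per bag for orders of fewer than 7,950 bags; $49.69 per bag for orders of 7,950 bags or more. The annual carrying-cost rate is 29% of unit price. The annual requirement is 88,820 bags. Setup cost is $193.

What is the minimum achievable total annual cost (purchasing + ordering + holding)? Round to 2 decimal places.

H₁ = 29%×$50 = $14.5000;  H₂ = 29%×$49.69 = $14.4101
EOQ₁ = √(2×88,820×193/14.5000) = 1,537.68  (< 7,950, feasible at tier 1)
EOQ₂ = √(2×88,820×193/14.4101) = 1,542.47  (< 7,950 → use Q = 7,950 at tier-2 price)
TC(tier 1 (EOQ₁), Q≈1,537.7) = $4,463,296.31
TC(tier 2, Q≈7,950.0) = $4,472,902.21
Minimum at tier 1 (EOQ₁): $4,463,296.31

$4,463,296.31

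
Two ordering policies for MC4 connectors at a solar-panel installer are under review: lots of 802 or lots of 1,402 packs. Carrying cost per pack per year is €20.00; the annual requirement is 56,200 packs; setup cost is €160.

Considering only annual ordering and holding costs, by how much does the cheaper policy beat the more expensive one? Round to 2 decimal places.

€1,201.72

Annual cost at Q: ordering D·S/Q plus holding Q·H/2.
TC(802) = (56,200/802)×160 + (802/2)×20 = €19,231.97
TC(1,402) = (56,200/1,402)×160 + (1,402/2)×20 = €20,433.69
Cheaper: Q = 802.  Difference = €1,201.72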